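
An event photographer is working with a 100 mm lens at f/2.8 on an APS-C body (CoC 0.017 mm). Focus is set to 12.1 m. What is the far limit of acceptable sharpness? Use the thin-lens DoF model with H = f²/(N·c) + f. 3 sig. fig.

Hyperfocal distance H = f²/(N·c) + f = 100²/(2.8 × 0.017) + 100 = 10000/0.0476 + 100 ≈ 210184.0 mm ≈ 210.2 m.
Far limit Df = s·(H − f)/(H − s) = 12100 × (210184.0 − 100) / (210184.0 − 12100) = 12100 × 210084.0 / 198084.0 ≈ 12833 mm ≈ 12.8 m.

12.8 m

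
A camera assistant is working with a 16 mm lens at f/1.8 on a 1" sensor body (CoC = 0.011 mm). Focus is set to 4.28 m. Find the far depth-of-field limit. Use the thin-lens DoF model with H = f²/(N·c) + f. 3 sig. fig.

6.39 m

Hyperfocal distance H = f²/(N·c) + f = 16²/(1.8 × 0.011) + 16 = 256/0.0198 + 16 ≈ 12945.3 mm ≈ 12.95 m.
Far limit Df = s·(H − f)/(H − s) = 4280 × (12945.3 − 16) / (12945.3 − 4280) = 4280 × 12929.3 / 8665.3 ≈ 6386.1 mm ≈ 6.39 m.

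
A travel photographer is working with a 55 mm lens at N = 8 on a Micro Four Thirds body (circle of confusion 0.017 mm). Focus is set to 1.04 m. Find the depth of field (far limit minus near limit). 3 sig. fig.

92.3 mm

Hyperfocal distance H = f²/(N·c) + f = 55²/(8 × 0.017) + 55 = 3025/0.136 + 55 ≈ 22297.6 mm ≈ 22.30 m.
Near limit Dn = s·(H − f)/(H + s − 2f) = 1040 × (22297.6 − 55) / (22297.6 + 1040 − 2 × 55) = 1040 × 22242.6 / 23227.6 ≈ 995.897 mm.
Far limit Df = s·(H − f)/(H − s) = 1040 × (22297.6 − 55) / (22297.6 − 1040) = 1040 × 22242.6 / 21257.6 ≈ 1088.190 mm.
Depth of field = Df − Dn = 1088.190 − 995.897 ≈ 92.293 mm.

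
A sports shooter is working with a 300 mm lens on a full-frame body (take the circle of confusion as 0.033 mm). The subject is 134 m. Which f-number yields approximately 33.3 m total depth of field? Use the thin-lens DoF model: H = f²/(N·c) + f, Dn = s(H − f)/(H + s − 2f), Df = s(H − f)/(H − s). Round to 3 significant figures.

f/2.50

Write h = H − f = f²/(N·c). The thin-lens limits are Dn = s·h/(h + (s−f)) and Df = s·h/(h − (s−f)), so DoF = Df − Dn = 2·s·(s−f)·h / (h² − (s−f)²).
That is a quadratic in h: DoF·h² − 2·s·(s−f)·h − DoF·(s−f)² = 0 ⇒ h = (s−f)·(s + √(s² + DoF²)) / DoF = 133700 × (134000 + √(134000² + 33300²)) / 33300 = 133700 × (134000 + 138076) / 33300 ≈ 1092388 mm.
Then N = f²/(c·h) = 300² / (0.033 × 1092388) = 90000 / 36049 ≈ 2.50.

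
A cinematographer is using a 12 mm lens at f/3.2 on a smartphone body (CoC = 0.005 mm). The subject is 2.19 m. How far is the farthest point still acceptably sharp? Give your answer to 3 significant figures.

Hyperfocal distance H = f²/(N·c) + f = 12²/(3.2 × 0.005) + 12 = 144/0.016 + 12 ≈ 9012.0 mm ≈ 9.012 m.
Far limit Df = s·(H − f)/(H − s) = 2190 × (9012.0 − 12) / (9012.0 − 2190) = 2190 × 9000.0 / 6822.0 ≈ 2889.2 mm ≈ 2.89 m.

2.89 m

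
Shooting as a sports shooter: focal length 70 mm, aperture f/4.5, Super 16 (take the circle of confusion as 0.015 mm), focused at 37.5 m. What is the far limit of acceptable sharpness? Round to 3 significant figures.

77.4 m

Hyperfocal distance H = f²/(N·c) + f = 70²/(4.5 × 0.015) + 70 = 4900/0.0675 + 70 ≈ 72662.6 mm ≈ 72.66 m.
Far limit Df = s·(H − f)/(H − s) = 37500 × (72662.6 − 70) / (72662.6 − 37500) = 37500 × 72592.6 / 35162.6 ≈ 77418 mm ≈ 77.4 m.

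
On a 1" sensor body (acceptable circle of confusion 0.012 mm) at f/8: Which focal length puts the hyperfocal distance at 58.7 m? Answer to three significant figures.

From H = f²/(N·c) + f, with f ≪ H: f ≈ √(H·N·c) = √(58700 × 8 × 0.012) = √5635.2 ≈ 75.07 mm.
Exact: f² + N·c·f − N·c·H = 0 ⇒ f = (−N·c + √((N·c)² + 4·N·c·H))/2 = (−0.096 + √22541)/2 ≈ 75.020 mm ≈ 75.0 mm.

75.0 mm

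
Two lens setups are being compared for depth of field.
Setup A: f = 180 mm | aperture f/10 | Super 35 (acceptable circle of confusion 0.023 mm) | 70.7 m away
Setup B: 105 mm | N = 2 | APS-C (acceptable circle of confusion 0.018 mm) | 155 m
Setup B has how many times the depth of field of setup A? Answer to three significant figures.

Setup A: H = 180²/(10×0.023) + 180 ≈ 141049.6 mm; DoF = Df − Dn = 141571 − 47114 ≈ 94457 mm.
Setup B: H = 105²/(2×0.018) + 105 ≈ 306355.0 mm; DoF = Df − Dn = 313625 − 102937 ≈ 210688 mm.
Ratio = 210688 / 94457 ≈ 2.23.

2.23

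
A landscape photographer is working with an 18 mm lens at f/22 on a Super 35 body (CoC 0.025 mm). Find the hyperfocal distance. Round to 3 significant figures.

Hyperfocal distance H = f²/(N·c) + f = 18²/(22 × 0.025) + 18 = 324/0.55 + 18 ≈ 607.1 mm ≈ 0.607 m.

0.607 m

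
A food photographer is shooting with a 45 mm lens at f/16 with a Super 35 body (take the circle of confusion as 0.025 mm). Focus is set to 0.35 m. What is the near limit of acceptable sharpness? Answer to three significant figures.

330 mm

Hyperfocal distance H = f²/(N·c) + f = 45²/(16 × 0.025) + 45 = 2025/0.4 + 45 ≈ 5107.5 mm ≈ 5.107 m.
Near limit Dn = s·(H − f)/(H + s − 2f) = 350 × (5107.5 − 45) / (5107.5 + 350 − 2 × 45) = 350 × 5062.5 / 5367.5 ≈ 330.11 mm.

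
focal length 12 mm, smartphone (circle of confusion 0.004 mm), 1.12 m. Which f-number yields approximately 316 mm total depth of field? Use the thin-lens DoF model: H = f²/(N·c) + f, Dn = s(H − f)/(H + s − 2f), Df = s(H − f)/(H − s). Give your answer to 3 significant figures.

f/4.50

Write h = H − f = f²/(N·c). The thin-lens limits are Dn = s·h/(h + (s−f)) and Df = s·h/(h − (s−f)), so DoF = Df − Dn = 2·s·(s−f)·h / (h² − (s−f)²).
That is a quadratic in h: DoF·h² − 2·s·(s−f)·h − DoF·(s−f)² = 0 ⇒ h = (s−f)·(s + √(s² + DoF²)) / DoF = 1108 × (1120 + √(1120² + 316²)) / 316 = 1108 × (1120 + 1163.73) / 316 ≈ 8007.5 mm.
Then N = f²/(c·h) = 12² / (0.004 × 8007.5) = 144 / 32.030 ≈ 4.50.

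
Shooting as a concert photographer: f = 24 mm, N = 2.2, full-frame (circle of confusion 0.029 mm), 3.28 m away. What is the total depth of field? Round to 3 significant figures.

2.72 m

Hyperfocal distance H = f²/(N·c) + f = 24²/(2.2 × 0.029) + 24 = 576/0.0638 + 24 ≈ 9052.2 mm ≈ 9.052 m.
Near limit Dn = s·(H − f)/(H + s − 2f) = 3280 × (9052.2 − 24) / (9052.2 + 3280 − 2 × 24) = 3280 × 9028.2 / 12284.2 ≈ 2410.6 mm.
Far limit Df = s·(H − f)/(H − s) = 3280 × (9052.2 − 24) / (9052.2 − 3280) = 3280 × 9028.2 / 5772.2 ≈ 5130.2 mm.
Depth of field = Df − Dn = 5130.2 − 2410.6 ≈ 2719.6 mm ≈ 2.72 m.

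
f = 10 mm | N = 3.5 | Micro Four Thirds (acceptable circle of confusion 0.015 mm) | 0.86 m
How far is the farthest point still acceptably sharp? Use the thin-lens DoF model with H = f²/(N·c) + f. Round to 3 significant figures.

1.55 m

Hyperfocal distance H = f²/(N·c) + f = 10²/(3.5 × 0.015) + 10 = 100/0.0525 + 10 ≈ 1914.8 mm ≈ 1.915 m.
Far limit Df = s·(H − f)/(H − s) = 860 × (1914.8 − 10) / (1914.8 − 860) = 860 × 1904.8 / 1054.8 ≈ 1553.0 mm ≈ 1.55 m.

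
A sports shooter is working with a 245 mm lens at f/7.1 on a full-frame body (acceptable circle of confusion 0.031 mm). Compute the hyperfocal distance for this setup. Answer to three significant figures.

Hyperfocal distance H = f²/(N·c) + f = 245²/(7.1 × 0.031) + 245 = 60025/0.2201 + 245 ≈ 272961.9 mm ≈ 273 m.

273 m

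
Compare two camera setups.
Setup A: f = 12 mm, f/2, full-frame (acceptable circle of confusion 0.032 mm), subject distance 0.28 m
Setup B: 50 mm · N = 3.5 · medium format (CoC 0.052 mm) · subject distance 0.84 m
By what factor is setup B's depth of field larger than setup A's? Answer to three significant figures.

Setup A: H = 12²/(2×0.032) + 12 ≈ 2262.0 mm; DoF = Df − Dn = 317.861 − 250.199 ≈ 67.662 mm.
Setup B: H = 50²/(3.5×0.052) + 50 ≈ 13786.3 mm; DoF = Df − Dn = 891.258 − 794.317 ≈ 96.941 mm.
Ratio = 96.941 / 67.662 ≈ 1.43.

1.43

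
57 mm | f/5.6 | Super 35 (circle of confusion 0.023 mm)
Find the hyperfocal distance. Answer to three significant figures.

Hyperfocal distance H = f²/(N·c) + f = 57²/(5.6 × 0.023) + 57 = 3249/0.1288 + 57 ≈ 25282.2 mm ≈ 25.3 m.

25.3 m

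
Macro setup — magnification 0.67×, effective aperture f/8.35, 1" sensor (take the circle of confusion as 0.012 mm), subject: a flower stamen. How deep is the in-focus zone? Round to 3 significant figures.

0.446 mm

At magnification m, DoF ≈ 2·N_eff·c/m² = 2 × 8.35 × 0.012 / 0.67² = 0.2004 / 0.4489 ≈ 0.446 mm.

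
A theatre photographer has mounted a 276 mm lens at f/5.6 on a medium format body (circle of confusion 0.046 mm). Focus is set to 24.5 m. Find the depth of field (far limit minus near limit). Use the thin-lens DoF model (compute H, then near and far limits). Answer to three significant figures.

4.04 m

Hyperfocal distance H = f²/(N·c) + f = 276²/(5.6 × 0.046) + 276 = 76176/0.2576 + 276 ≈ 295990.3 mm ≈ 296.0 m.
Near limit Dn = s·(H − f)/(H + s − 2f) = 24500 × (295990.3 − 276) / (295990.3 + 24500 − 2 × 276) = 24500 × 295714.3 / 319938.3 ≈ 22645.0 mm.
Far limit Df = s·(H − f)/(H − s) = 24500 × (295990.3 − 276) / (295990.3 − 24500) = 24500 × 295714.3 / 271490.3 ≈ 26686.0 mm.
Depth of field = Df − Dn = 26686.0 − 22645.0 ≈ 4041.0 mm ≈ 4.04 m.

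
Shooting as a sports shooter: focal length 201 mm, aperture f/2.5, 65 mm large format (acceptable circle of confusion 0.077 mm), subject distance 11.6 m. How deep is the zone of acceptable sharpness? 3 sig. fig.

1.26 m

Hyperfocal distance H = f²/(N·c) + f = 201²/(2.5 × 0.077) + 201 = 40401/0.1925 + 201 ≈ 210076.3 mm ≈ 210.1 m.
Near limit Dn = s·(H − f)/(H + s − 2f) = 11600 × (210076.3 − 201) / (210076.3 + 11600 − 2 × 201) = 11600 × 209875.3 / 221274.3 ≈ 11002.4 mm.
Far limit Df = s·(H − f)/(H − s) = 11600 × (210076.3 − 201) / (210076.3 − 11600) = 11600 × 209875.3 / 198476.3 ≈ 12266.2 mm.
Depth of field = Df − Dn = 12266.2 − 11002.4 ≈ 1263.8 mm ≈ 1.26 m.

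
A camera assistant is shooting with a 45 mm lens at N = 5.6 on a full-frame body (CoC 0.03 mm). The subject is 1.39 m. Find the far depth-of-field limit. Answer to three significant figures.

Hyperfocal distance H = f²/(N·c) + f = 45²/(5.6 × 0.03) + 45 = 2025/0.168 + 45 ≈ 12098.6 mm ≈ 12.10 m.
Far limit Df = s·(H − f)/(H − s) = 1390 × (12098.6 − 45) / (12098.6 − 1390) = 1390 × 12053.6 / 10708.6 ≈ 1564.6 mm ≈ 1.56 m.

1.56 m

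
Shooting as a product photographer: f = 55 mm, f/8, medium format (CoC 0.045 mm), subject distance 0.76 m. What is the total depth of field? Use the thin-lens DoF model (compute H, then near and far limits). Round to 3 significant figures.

Hyperfocal distance H = f²/(N·c) + f = 55²/(8 × 0.045) + 55 = 3025/0.36 + 55 ≈ 8457.8 mm ≈ 8.458 m.
Near limit Dn = s·(H − f)/(H + s − 2f) = 760 × (8457.8 − 55) / (8457.8 + 760 − 2 × 55) = 760 × 8402.8 / 9107.8 ≈ 701.17 mm.
Far limit Df = s·(H − f)/(H − s) = 760 × (8457.8 − 55) / (8457.8 − 760) = 760 × 8402.8 / 7697.8 ≈ 829.60 mm.
Depth of field = Df − Dn = 829.60 − 701.17 ≈ 128.43 mm.

128 mm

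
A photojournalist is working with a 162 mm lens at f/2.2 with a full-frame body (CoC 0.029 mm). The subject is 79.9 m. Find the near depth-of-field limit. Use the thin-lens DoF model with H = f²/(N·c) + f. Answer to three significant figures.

66.9 m

Hyperfocal distance H = f²/(N·c) + f = 162²/(2.2 × 0.029) + 162 = 26244/0.0638 + 162 ≈ 411510.0 mm ≈ 411.5 m.
Near limit Dn = s·(H − f)/(H + s − 2f) = 79900 × (411510.0 − 162) / (411510.0 + 79900 − 2 × 162) = 79900 × 411348.0 / 491086.0 ≈ 66927 mm ≈ 66.9 m.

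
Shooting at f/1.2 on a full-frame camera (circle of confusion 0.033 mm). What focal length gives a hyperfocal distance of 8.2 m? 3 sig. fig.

From H = f²/(N·c) + f, with f ≪ H: f ≈ √(H·N·c) = √(8200 × 1.2 × 0.033) = √324.72 ≈ 18.02 mm.
The +f correction barely moves this — solving exactly, f² + N·c·f − N·c·H = 0 ⇒ f = (−N·c + √((N·c)² + 4·N·c·H))/2 = (−0.0396 + √1298.9)/2 ≈ 18.000 mm, so f ≈ 18.0 mm.

18.0 mm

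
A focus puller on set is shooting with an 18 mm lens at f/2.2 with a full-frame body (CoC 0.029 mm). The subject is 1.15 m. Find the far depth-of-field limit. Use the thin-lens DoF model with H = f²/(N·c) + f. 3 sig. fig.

1.48 m

Hyperfocal distance H = f²/(N·c) + f = 18²/(2.2 × 0.029) + 18 = 324/0.0638 + 18 ≈ 5096.4 mm ≈ 5.096 m.
Far limit Df = s·(H − f)/(H − s) = 1150 × (5096.4 − 18) / (5096.4 − 1150) = 1150 × 5078.4 / 3946.4 ≈ 1479.9 mm ≈ 1.48 m.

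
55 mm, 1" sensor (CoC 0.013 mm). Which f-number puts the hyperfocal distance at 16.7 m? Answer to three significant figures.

Rearrange H = f²/(N·c) + f for N: N = f² / ((H − f)·c).
N = 55² / ((16700 − 55) × 0.013) = 3025 / 216.4 ≈ 14.

f/14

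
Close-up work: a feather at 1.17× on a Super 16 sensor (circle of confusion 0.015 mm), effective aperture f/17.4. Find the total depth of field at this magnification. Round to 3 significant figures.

At magnification m, DoF ≈ 2·N_eff·c/m² = 2 × 17.4 × 0.015 / 1.17² = 0.522 / 1.369 ≈ 0.381 mm.

0.381 mm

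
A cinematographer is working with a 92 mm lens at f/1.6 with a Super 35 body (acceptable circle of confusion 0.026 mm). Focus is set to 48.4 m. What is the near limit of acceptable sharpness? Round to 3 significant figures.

Hyperfocal distance H = f²/(N·c) + f = 92²/(1.6 × 0.026) + 92 = 8464/0.0416 + 92 ≈ 203553.5 mm ≈ 203.6 m.
Near limit Dn = s·(H − f)/(H + s − 2f) = 48400 × (203553.5 − 92) / (203553.5 + 48400 − 2 × 92) = 48400 × 203461.5 / 251769.5 ≈ 39113 mm ≈ 39.1 m.

39.1 m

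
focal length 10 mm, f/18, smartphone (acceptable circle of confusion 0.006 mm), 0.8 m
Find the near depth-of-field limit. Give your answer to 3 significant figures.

432 mm

Hyperfocal distance H = f²/(N·c) + f = 10²/(18 × 0.006) + 10 = 100/0.108 + 10 ≈ 935.9 mm ≈ 0.936 m.
Near limit Dn = s·(H − f)/(H + s − 2f) = 800 × (935.9 − 10) / (935.9 + 800 − 2 × 10) = 800 × 925.9 / 1715.9 ≈ 431.69 mm.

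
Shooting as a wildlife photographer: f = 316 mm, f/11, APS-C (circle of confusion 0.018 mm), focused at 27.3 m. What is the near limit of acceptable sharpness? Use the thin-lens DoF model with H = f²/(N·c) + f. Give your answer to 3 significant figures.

Hyperfocal distance H = f²/(N·c) + f = 316²/(11 × 0.018) + 316 = 99856/0.198 + 316 ≈ 504639.2 mm ≈ 504.6 m.
Near limit Dn = s·(H − f)/(H + s − 2f) = 27300 × (504639.2 − 316) / (504639.2 + 27300 − 2 × 316) = 27300 × 504323.2 / 531307.2 ≈ 25913 mm ≈ 25.9 m.

25.9 m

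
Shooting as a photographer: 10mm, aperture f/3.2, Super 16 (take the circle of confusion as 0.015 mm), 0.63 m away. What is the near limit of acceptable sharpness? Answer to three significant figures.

Hyperfocal distance H = f²/(N·c) + f = 10²/(3.2 × 0.015) + 10 = 100/0.048 + 10 ≈ 2093.3 mm ≈ 2.093 m.
Near limit Dn = s·(H − f)/(H + s − 2f) = 630 × (2093.3 − 10) / (2093.3 + 630 − 2 × 10) = 630 × 2083.3 / 2703.3 ≈ 485.51 mm.

486 mm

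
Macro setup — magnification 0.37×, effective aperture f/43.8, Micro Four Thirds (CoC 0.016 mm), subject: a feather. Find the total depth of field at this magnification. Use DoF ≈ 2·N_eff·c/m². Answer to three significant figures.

At magnification m, DoF ≈ 2·N_eff·c/m² = 2 × 43.8 × 0.016 / 0.37² = 1.402 / 0.1369 ≈ 10.2 mm.

10.2 mm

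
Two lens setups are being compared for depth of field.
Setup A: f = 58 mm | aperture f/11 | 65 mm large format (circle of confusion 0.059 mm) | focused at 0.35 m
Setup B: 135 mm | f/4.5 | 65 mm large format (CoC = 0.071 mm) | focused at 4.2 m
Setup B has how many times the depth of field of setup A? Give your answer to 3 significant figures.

15.2

Setup A: H = 58²/(11×0.059) + 58 ≈ 5241.4 mm; DoF = Df − Dn = 370.894 − 331.335 ≈ 39.559 mm.
Setup B: H = 135²/(4.5×0.071) + 135 ≈ 57177.3 mm; DoF = Df − Dn = 4522.27 − 3920.61 ≈ 601.66 mm.
Ratio = 601.66 / 39.559 ≈ 15.2.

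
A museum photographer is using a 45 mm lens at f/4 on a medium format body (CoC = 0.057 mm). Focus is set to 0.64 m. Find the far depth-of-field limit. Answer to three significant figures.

Hyperfocal distance H = f²/(N·c) + f = 45²/(4 × 0.057) + 45 = 2025/0.228 + 45 ≈ 8926.6 mm ≈ 8.927 m.
Far limit Df = s·(H − f)/(H − s) = 640 × (8926.6 − 45) / (8926.6 − 640) = 640 × 8881.6 / 8286.6 ≈ 685.95 mm ≈ 0.686 m.

0.686 m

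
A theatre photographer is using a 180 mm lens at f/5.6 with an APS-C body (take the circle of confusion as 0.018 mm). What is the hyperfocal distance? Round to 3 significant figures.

Hyperfocal distance H = f²/(N·c) + f = 180²/(5.6 × 0.018) + 180 = 32400/0.1008 + 180 ≈ 321608.6 mm ≈ 322 m.

322 m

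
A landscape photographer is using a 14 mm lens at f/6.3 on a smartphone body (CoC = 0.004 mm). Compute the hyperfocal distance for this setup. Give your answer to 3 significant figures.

7.79 m

Hyperfocal distance H = f²/(N·c) + f = 14²/(6.3 × 0.004) + 14 = 196/0.0252 + 14 ≈ 7791.8 mm ≈ 7.79 m.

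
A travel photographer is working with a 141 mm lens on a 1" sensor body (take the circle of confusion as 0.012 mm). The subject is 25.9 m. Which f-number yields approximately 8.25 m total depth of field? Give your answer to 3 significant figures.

f/10

Write h = H − f = f²/(N·c). The thin-lens limits are Dn = s·h/(h + (s−f)) and Df = s·h/(h − (s−f)), so DoF = Df − Dn = 2·s·(s−f)·h / (h² − (s−f)²).
That is a quadratic in h: DoF·h² − 2·s·(s−f)·h − DoF·(s−f)² = 0 ⇒ h = (s−f)·(s + √(s² + DoF²)) / DoF = 25759 × (25900 + √(25900² + 8250²)) / 8250 = 25759 × (25900 + 27182.2) / 8250 ≈ 165739 mm.
Then N = f²/(c·h) = 141² / (0.012 × 165739) = 19881 / 1988.9 ≈ 10.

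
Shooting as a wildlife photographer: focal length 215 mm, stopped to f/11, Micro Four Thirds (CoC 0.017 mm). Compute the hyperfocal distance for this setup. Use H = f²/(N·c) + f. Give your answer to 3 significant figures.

Hyperfocal distance H = f²/(N·c) + f = 215²/(11 × 0.017) + 215 = 46225/0.187 + 215 ≈ 247407.5 mm ≈ 247 m.

247 m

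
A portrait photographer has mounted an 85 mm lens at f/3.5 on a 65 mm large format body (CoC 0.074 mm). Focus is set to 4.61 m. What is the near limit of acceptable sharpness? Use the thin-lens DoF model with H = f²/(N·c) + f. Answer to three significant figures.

3.97 m

Hyperfocal distance H = f²/(N·c) + f = 85²/(3.5 × 0.074) + 85 = 7225/0.259 + 85 ≈ 27980.8 mm ≈ 27.98 m.
Near limit Dn = s·(H − f)/(H + s − 2f) = 4610 × (27980.8 − 85) / (27980.8 + 4610 − 2 × 85) = 4610 × 27895.8 / 32420.8 ≈ 3966.6 mm ≈ 3.97 m.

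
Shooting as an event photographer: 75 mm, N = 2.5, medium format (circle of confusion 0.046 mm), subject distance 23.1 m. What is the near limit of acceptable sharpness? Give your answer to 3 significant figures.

15.7 m

Hyperfocal distance H = f²/(N·c) + f = 75²/(2.5 × 0.046) + 75 = 5625/0.115 + 75 ≈ 48988.0 mm ≈ 48.99 m.
Near limit Dn = s·(H − f)/(H + s − 2f) = 23100 × (48988.0 − 75) / (48988.0 + 23100 − 2 × 75) = 23100 × 48913.0 / 71938.0 ≈ 15706 mm ≈ 15.7 m.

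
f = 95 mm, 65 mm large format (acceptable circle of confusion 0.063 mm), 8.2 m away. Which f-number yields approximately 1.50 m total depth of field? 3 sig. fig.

f/1.60

Write h = H − f = f²/(N·c). The thin-lens limits are Dn = s·h/(h + (s−f)) and Df = s·h/(h − (s−f)), so DoF = Df − Dn = 2·s·(s−f)·h / (h² − (s−f)²).
That is a quadratic in h: DoF·h² − 2·s·(s−f)·h − DoF·(s−f)² = 0 ⇒ h = (s−f)·(s + √(s² + DoF²)) / DoF = 8105 × (8200 + √(8200² + 1500²)) / 1500 = 8105 × (8200 + 8336.07) / 1500 ≈ 89350 mm.
Then N = f²/(c·h) = 95² / (0.063 × 89350) = 9025 / 5629.0 ≈ 1.60.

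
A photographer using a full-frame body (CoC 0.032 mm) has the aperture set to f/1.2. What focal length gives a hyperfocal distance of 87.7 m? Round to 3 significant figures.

From H = f²/(N·c) + f, with f ≪ H: f ≈ √(H·N·c) = √(87700 × 1.2 × 0.032) = √3367.7 ≈ 58.03 mm.
The +f correction barely moves this — solving exactly, f² + N·c·f − N·c·H = 0 ⇒ f = (−N·c + √((N·c)² + 4·N·c·H))/2 = (−0.0384 + √13471)/2 ≈ 58.013 mm, so f ≈ 58.0 mm.

58.0 mm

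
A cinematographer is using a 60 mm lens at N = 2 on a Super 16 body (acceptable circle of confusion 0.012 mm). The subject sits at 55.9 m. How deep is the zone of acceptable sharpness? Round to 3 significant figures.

48.3 m

Hyperfocal distance H = f²/(N·c) + f = 60²/(2 × 0.012) + 60 = 3600/0.024 + 60 ≈ 150060.0 mm ≈ 150.1 m.
Near limit Dn = s·(H − f)/(H + s − 2f) = 55900 × (150060.0 − 60) / (150060.0 + 55900 − 2 × 60) = 55900 × 150000.0 / 205840.0 ≈ 40736 mm.
Far limit Df = s·(H − f)/(H − s) = 55900 × (150060.0 − 60) / (150060.0 − 55900) = 55900 × 150000.0 / 94160.0 ≈ 89051 mm.
Depth of field = Df − Dn = 89051 − 40736 ≈ 48315 mm ≈ 48.3 m.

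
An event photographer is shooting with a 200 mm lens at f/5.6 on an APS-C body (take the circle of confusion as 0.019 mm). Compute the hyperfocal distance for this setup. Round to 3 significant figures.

Hyperfocal distance H = f²/(N·c) + f = 200²/(5.6 × 0.019) + 200 = 40000/0.1064 + 200 ≈ 376139.8 mm ≈ 376 m.

376 m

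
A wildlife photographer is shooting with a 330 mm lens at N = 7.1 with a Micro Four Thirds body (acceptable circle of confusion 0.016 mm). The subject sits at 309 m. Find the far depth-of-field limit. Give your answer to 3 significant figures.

Hyperfocal distance H = f²/(N·c) + f = 330²/(7.1 × 0.016) + 330 = 108900/0.1136 + 330 ≈ 958956.8 mm ≈ 959.0 m.
Far limit Df = s·(H − f)/(H − s) = 309000 × (958956.8 − 330) / (958956.8 − 309000) = 309000 × 958626.8 / 649956.8 ≈ 455747 mm ≈ 456 m.

456 m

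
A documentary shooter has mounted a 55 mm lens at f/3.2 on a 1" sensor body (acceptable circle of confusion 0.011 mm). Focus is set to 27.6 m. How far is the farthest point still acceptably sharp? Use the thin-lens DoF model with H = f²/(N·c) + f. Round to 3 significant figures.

40.6 m

Hyperfocal distance H = f²/(N·c) + f = 55²/(3.2 × 0.011) + 55 = 3025/0.0352 + 55 ≈ 85992.5 mm ≈ 85.99 m.
Far limit Df = s·(H − f)/(H − s) = 27600 × (85992.5 − 55) / (85992.5 − 27600) = 27600 × 85937.5 / 58392.5 ≈ 40620 mm ≈ 40.6 m.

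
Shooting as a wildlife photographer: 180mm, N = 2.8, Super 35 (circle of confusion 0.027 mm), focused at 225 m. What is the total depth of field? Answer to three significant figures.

326 m

Hyperfocal distance H = f²/(N·c) + f = 180²/(2.8 × 0.027) + 180 = 32400/0.0756 + 180 ≈ 428751.4 mm ≈ 428.8 m.
Near limit Dn = s·(H − f)/(H + s − 2f) = 225000 × (428751.4 − 180) / (428751.4 + 225000 − 2 × 180) = 225000 × 428571.4 / 653391.4 ≈ 147582 mm.
Far limit Df = s·(H − f)/(H − s) = 225000 × (428751.4 − 180) / (428751.4 − 225000) = 225000 × 428571.4 / 203751.4 ≈ 473266 mm.
Depth of field = Df − Dn = 473266 − 147582 ≈ 325684 mm ≈ 326 m.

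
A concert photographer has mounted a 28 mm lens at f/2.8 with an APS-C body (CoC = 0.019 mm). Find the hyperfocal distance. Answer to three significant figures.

Hyperfocal distance H = f²/(N·c) + f = 28²/(2.8 × 0.019) + 28 = 784/0.0532 + 28 ≈ 14764.8 mm ≈ 14.8 m.

14.8 m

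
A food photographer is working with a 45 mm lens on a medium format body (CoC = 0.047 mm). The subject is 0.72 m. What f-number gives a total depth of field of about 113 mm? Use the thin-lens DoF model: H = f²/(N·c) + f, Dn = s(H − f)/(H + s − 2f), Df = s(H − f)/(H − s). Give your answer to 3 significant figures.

Write h = H − f = f²/(N·c). The thin-lens limits are Dn = s·h/(h + (s−f)) and Df = s·h/(h − (s−f)), so DoF = Df − Dn = 2·s·(s−f)·h / (h² − (s−f)²).
That is a quadratic in h: DoF·h² − 2·s·(s−f)·h − DoF·(s−f)² = 0 ⇒ h = (s−f)·(s + √(s² + DoF²)) / DoF = 675 × (720 + √(720² + 113²)) / 113 = 675 × (720 + 728.813) / 113 ≈ 8654.4 mm.
Then N = f²/(c·h) = 45² / (0.047 × 8654.4) = 2025 / 406.76 ≈ 4.98.

f/4.98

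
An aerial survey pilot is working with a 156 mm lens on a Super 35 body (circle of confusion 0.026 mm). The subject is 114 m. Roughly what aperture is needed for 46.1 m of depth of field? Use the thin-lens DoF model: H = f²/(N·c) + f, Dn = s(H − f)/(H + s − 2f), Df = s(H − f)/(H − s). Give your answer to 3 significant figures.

f/1.60

Write h = H − f = f²/(N·c). The thin-lens limits are Dn = s·h/(h + (s−f)) and Df = s·h/(h − (s−f)), so DoF = Df − Dn = 2·s·(s−f)·h / (h² − (s−f)²).
That is a quadratic in h: DoF·h² − 2·s·(s−f)·h − DoF·(s−f)² = 0 ⇒ h = (s−f)·(s + √(s² + DoF²)) / DoF = 113844 × (114000 + √(114000² + 46100²)) / 46100 = 113844 × (114000 + 122968) / 46100 ≈ 585194 mm.
Then N = f²/(c·h) = 156² / (0.026 × 585194) = 24336 / 15215 ≈ 1.60.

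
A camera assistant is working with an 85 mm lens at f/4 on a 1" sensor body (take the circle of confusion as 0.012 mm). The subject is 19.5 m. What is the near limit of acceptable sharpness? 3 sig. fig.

17.3 m

Hyperfocal distance H = f²/(N·c) + f = 85²/(4 × 0.012) + 85 = 7225/0.048 + 85 ≈ 150605.8 mm ≈ 150.6 m.
Near limit Dn = s·(H − f)/(H + s − 2f) = 19500 × (150605.8 − 85) / (150605.8 + 19500 − 2 × 85) = 19500 × 150520.8 / 169935.8 ≈ 17272 mm ≈ 17.3 m.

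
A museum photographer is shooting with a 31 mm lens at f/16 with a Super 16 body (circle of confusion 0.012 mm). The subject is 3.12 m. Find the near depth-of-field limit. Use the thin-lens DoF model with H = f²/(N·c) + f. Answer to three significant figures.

Hyperfocal distance H = f²/(N·c) + f = 31²/(16 × 0.012) + 31 = 961/0.192 + 31 ≈ 5036.2 mm ≈ 5.036 m.
Near limit Dn = s·(H − f)/(H + s − 2f) = 3120 × (5036.2 − 31) / (5036.2 + 3120 − 2 × 31) = 3120 × 5005.2 / 8094.2 ≈ 1929.3 mm ≈ 1.93 m.

1.93 m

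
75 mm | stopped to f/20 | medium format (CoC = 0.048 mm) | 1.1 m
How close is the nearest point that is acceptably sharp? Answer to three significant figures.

Hyperfocal distance H = f²/(N·c) + f = 75²/(20 × 0.048) + 75 = 5625/0.96 + 75 ≈ 5934.4 mm ≈ 5.934 m.
Near limit Dn = s·(H − f)/(H + s − 2f) = 1100 × (5934.4 − 75) / (5934.4 + 1100 − 2 × 75) = 1100 × 5859.4 / 6884.4 ≈ 936.22 mm ≈ 0.936 m.

0.936 m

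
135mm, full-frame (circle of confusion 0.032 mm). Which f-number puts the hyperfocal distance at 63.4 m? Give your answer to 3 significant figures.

f/9

Rearrange H = f²/(N·c) + f for N: N = f² / ((H − f)·c).
N = 135² / ((63400 − 135) × 0.032) = 18225 / 2024 ≈ 9.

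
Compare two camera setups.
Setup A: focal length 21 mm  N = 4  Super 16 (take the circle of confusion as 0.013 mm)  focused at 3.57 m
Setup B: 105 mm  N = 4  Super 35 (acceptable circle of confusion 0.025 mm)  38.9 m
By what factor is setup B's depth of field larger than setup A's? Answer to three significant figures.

Setup A: H = 21²/(4×0.013) + 21 ≈ 8501.8 mm; DoF = Df − Dn = 6139.0 − 2516.8 ≈ 3622.2 mm.
Setup B: H = 105²/(4×0.025) + 105 ≈ 110355.0 mm; DoF = Df − Dn = 60020 − 28775 ≈ 31245 mm.
Ratio = 31245 / 3622.2 ≈ 8.63.

8.63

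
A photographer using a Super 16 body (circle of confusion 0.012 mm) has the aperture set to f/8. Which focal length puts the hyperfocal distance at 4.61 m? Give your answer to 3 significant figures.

21.0 mm

From H = f²/(N·c) + f, with f ≪ H: f ≈ √(H·N·c) = √(4610 × 8 × 0.012) = √442.56 ≈ 21.04 mm.
The +f correction barely moves this — solving exactly, f² + N·c·f − N·c·H = 0 ⇒ f = (−N·c + √((N·c)² + 4·N·c·H))/2 = (−0.096 + √1770.2)/2 ≈ 20.989 mm, so f ≈ 21.0 mm.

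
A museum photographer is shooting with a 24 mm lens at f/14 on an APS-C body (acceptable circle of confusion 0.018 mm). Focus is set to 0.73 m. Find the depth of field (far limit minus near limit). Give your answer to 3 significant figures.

499 mm

Hyperfocal distance H = f²/(N·c) + f = 24²/(14 × 0.018) + 24 = 576/0.252 + 24 ≈ 2309.7 mm ≈ 2.310 m.
Near limit Dn = s·(H − f)/(H + s − 2f) = 730 × (2309.7 − 24) / (2309.7 + 730 − 2 × 24) = 730 × 2285.7 / 2991.7 ≈ 557.73 mm.
Far limit Df = s·(H − f)/(H − s) = 730 × (2309.7 − 24) / (2309.7 − 730) = 730 × 2285.7 / 1579.7 ≈ 1056.25 mm.
Depth of field = Df − Dn = 1056.25 − 557.73 ≈ 498.52 mm.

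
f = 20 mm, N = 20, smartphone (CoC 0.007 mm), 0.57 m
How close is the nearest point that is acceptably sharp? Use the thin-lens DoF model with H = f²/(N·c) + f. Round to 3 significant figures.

478 mm

Hyperfocal distance H = f²/(N·c) + f = 20²/(20 × 0.007) + 20 = 400/0.14 + 20 ≈ 2877.1 mm ≈ 2.877 m.
Near limit Dn = s·(H − f)/(H + s − 2f) = 570 × (2877.1 − 20) / (2877.1 + 570 − 2 × 20) = 570 × 2857.1 / 3407.1 ≈ 477.99 mm.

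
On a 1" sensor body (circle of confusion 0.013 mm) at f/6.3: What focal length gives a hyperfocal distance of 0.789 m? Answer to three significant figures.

8.00 mm

From H = f²/(N·c) + f, with f ≪ H: f ≈ √(H·N·c) = √(789 × 6.3 × 0.013) = √64.619 ≈ 8.039 mm.
Exact: f² + N·c·f − N·c·H = 0 ⇒ f = (−N·c + √((N·c)² + 4·N·c·H))/2 = (−0.0819 + √258.48)/2 ≈ 7.9978 mm ≈ 8.00 mm.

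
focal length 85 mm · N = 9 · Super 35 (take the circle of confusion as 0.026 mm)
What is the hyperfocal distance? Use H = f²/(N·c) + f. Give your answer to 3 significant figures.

Hyperfocal distance H = f²/(N·c) + f = 85²/(9 × 0.026) + 85 = 7225/0.234 + 85 ≈ 30961.1 mm ≈ 31.0 m.

31.0 m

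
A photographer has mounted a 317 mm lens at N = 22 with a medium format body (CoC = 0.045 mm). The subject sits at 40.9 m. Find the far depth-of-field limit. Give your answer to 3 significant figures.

Hyperfocal distance H = f²/(N·c) + f = 317²/(22 × 0.045) + 317 = 100489/0.99 + 317 ≈ 101821.0 mm ≈ 101.8 m.
Far limit Df = s·(H − f)/(H − s) = 40900 × (101821.0 − 317) / (101821.0 − 40900) = 40900 × 101504.0 / 60921.0 ≈ 68146 mm ≈ 68.1 m.

68.1 m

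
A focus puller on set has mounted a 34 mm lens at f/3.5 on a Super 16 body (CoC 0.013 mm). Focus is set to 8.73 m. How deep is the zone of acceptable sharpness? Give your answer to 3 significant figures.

Hyperfocal distance H = f²/(N·c) + f = 34²/(3.5 × 0.013) + 34 = 1156/0.0455 + 34 ≈ 25440.6 mm ≈ 25.44 m.
Near limit Dn = s·(H − f)/(H + s − 2f) = 8730 × (25440.6 − 34) / (25440.6 + 8730 − 2 × 34) = 8730 × 25406.6 / 34102.6 ≈ 6503.9 mm.
Far limit Df = s·(H − f)/(H − s) = 8730 × (25440.6 − 34) / (25440.6 − 8730) = 8730 × 25406.6 / 16710.6 ≈ 13273.0 mm.
Depth of field = Df − Dn = 13273.0 − 6503.9 ≈ 6769.1 mm ≈ 6.77 m.

6.77 m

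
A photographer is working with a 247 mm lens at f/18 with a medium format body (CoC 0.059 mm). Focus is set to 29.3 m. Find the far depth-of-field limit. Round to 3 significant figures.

Hyperfocal distance H = f²/(N·c) + f = 247²/(18 × 0.059) + 247 = 61009/1.062 + 247 ≈ 57694.3 mm ≈ 57.69 m.
Far limit Df = s·(H − f)/(H − s) = 29300 × (57694.3 − 247) / (57694.3 − 29300) = 29300 × 57447.3 / 28394.3 ≈ 59280 mm ≈ 59.3 m.

59.3 m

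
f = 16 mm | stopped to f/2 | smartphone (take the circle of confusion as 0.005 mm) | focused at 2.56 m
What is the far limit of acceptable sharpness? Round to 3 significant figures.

2.84 m

Hyperfocal distance H = f²/(N·c) + f = 16²/(2 × 0.005) + 16 = 256/0.01 + 16 ≈ 25616.0 mm ≈ 25.62 m.
Far limit Df = s·(H − f)/(H − s) = 2560 × (25616.0 − 16) / (25616.0 − 2560) = 2560 × 25600.0 / 23056.0 ≈ 2842.5 mm ≈ 2.84 m.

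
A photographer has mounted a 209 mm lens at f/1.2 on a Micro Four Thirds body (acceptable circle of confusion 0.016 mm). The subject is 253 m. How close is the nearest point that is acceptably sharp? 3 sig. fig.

Hyperfocal distance H = f²/(N·c) + f = 209²/(1.2 × 0.016) + 209 = 43681/0.0192 + 209 ≈ 2275261.1 mm ≈ 2275 m.
Near limit Dn = s·(H − f)/(H + s − 2f) = 253000 × (2275261.1 − 209) / (2275261.1 + 253000 − 2 × 209) = 253000 × 2275052.1 / 2527843.1 ≈ 227699 mm ≈ 228 m.

228 m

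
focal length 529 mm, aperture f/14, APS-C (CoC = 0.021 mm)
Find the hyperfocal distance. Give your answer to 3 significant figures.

Hyperfocal distance H = f²/(N·c) + f = 529²/(14 × 0.021) + 529 = 279841/0.294 + 529 ≈ 952369.1 mm ≈ 952 m.

952 m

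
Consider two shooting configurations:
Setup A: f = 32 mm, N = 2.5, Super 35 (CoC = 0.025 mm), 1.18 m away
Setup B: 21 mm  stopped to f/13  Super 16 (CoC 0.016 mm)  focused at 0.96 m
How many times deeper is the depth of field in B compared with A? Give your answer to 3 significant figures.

6.37

Setup A: H = 32²/(2.5×0.025) + 32 ≈ 16416.0 mm; DoF = Df − Dn = 1268.91 − 1102.73 ≈ 166.18 mm.
Setup B: H = 21²/(13×0.016) + 21 ≈ 2141.2 mm; DoF = Df − Dn = 1723.2 − 665.3 ≈ 1057.9 mm.
Ratio = 1057.9 / 166.18 ≈ 6.37.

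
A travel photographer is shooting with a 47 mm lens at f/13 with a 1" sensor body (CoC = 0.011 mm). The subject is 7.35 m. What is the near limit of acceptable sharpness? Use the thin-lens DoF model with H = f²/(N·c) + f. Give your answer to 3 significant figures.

4.99 m

Hyperfocal distance H = f²/(N·c) + f = 47²/(13 × 0.011) + 47 = 2209/0.143 + 47 ≈ 15494.6 mm ≈ 15.49 m.
Near limit Dn = s·(H − f)/(H + s − 2f) = 7350 × (15494.6 − 47) / (15494.6 + 7350 − 2 × 47) = 7350 × 15447.6 / 22750.6 ≈ 4990.6 mm ≈ 4.99 m.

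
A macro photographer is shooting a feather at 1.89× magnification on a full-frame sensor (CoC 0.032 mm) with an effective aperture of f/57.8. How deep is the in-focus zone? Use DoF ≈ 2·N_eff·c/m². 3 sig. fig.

At magnification m, DoF ≈ 2·N_eff·c/m² = 2 × 57.8 × 0.032 / 1.89² = 3.699 / 3.572 ≈ 1.04 mm.

1.04 mm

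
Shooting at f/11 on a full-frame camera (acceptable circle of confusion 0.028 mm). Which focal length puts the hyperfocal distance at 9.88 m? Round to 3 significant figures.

55.0 mm

From H = f²/(N·c) + f, with f ≪ H: f ≈ √(H·N·c) = √(9880 × 11 × 0.028) = √3043.0 ≈ 55.16 mm.
Exact: f² + N·c·f − N·c·H = 0 ⇒ f = (−N·c + √((N·c)² + 4·N·c·H))/2 = (−0.308 + √12172)/2 ≈ 55.010 mm ≈ 55.0 mm.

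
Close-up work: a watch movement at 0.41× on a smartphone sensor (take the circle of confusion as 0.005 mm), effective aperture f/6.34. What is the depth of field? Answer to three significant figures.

0.377 mm

At magnification m, DoF ≈ 2·N_eff·c/m² = 2 × 6.34 × 0.005 / 0.41² = 0.0634 / 0.1681 ≈ 0.377 mm.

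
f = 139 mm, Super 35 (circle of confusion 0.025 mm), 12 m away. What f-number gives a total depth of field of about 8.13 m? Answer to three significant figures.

f/20

Write h = H − f = f²/(N·c). The thin-lens limits are Dn = s·h/(h + (s−f)) and Df = s·h/(h − (s−f)), so DoF = Df − Dn = 2·s·(s−f)·h / (h² − (s−f)²).
That is a quadratic in h: DoF·h² − 2·s·(s−f)·h − DoF·(s−f)² = 0 ⇒ h = (s−f)·(s + √(s² + DoF²)) / DoF = 11861 × (12000 + √(12000² + 8130²)) / 8130 = 11861 × (12000 + 14494.7) / 8130 ≈ 38654 mm.
Then N = f²/(c·h) = 139² / (0.025 × 38654) = 19321 / 966.34 ≈ 20.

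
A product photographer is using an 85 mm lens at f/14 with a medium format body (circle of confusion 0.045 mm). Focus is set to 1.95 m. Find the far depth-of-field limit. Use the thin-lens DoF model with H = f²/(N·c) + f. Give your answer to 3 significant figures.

2.33 m

Hyperfocal distance H = f²/(N·c) + f = 85²/(14 × 0.045) + 85 = 7225/0.63 + 85 ≈ 11553.3 mm ≈ 11.55 m.
Far limit Df = s·(H − f)/(H − s) = 1950 × (11553.3 − 85) / (11553.3 − 1950) = 1950 × 11468.3 / 9603.3 ≈ 2328.7 mm ≈ 2.33 m.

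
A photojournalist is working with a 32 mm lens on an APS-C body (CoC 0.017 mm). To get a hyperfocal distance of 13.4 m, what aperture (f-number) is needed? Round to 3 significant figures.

f/4.51

Rearrange H = f²/(N·c) + f for N: N = f² / ((H − f)·c).
N = 32² / ((13400 − 32) × 0.017) = 1024 / 227.3 ≈ 4.51.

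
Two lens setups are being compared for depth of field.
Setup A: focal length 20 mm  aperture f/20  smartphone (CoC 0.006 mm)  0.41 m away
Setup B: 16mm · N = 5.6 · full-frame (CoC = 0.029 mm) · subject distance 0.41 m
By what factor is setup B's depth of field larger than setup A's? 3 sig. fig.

Setup A: H = 20²/(20×0.006) + 20 ≈ 3353.3 mm; DoF = Df − Dn = 464.326 − 367.055 ≈ 97.271 mm.
Setup B: H = 16²/(5.6×0.029) + 16 ≈ 1592.4 mm; DoF = Df − Dn = 546.63 − 328.01 ≈ 218.62 mm.
Ratio = 218.62 / 97.271 ≈ 2.25.

2.25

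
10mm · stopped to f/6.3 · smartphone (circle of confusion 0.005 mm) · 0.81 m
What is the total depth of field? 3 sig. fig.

436 mm

Hyperfocal distance H = f²/(N·c) + f = 10²/(6.3 × 0.005) + 10 = 100/0.0315 + 10 ≈ 3184.6 mm ≈ 3.185 m.
Near limit Dn = s·(H − f)/(H + s − 2f) = 810 × (3184.6 − 10) / (3184.6 + 810 − 2 × 10) = 810 × 3174.6 / 3974.6 ≈ 646.96 mm.
Far limit Df = s·(H − f)/(H − s) = 810 × (3184.6 − 10) / (3184.6 − 810) = 810 × 3174.6 / 2374.6 ≈ 1082.89 mm.
Depth of field = Df − Dn = 1082.89 − 646.96 ≈ 435.93 mm.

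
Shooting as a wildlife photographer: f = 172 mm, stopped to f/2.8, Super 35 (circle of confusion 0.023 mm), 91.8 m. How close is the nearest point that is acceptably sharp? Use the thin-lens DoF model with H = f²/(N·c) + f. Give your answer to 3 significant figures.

76.5 m

Hyperfocal distance H = f²/(N·c) + f = 172²/(2.8 × 0.023) + 172 = 29584/0.0644 + 172 ≈ 459550.9 mm ≈ 459.6 m.
Near limit Dn = s·(H − f)/(H + s − 2f) = 91800 × (459550.9 − 172) / (459550.9 + 91800 − 2 × 172) = 91800 × 459378.9 / 551006.9 ≈ 76534 mm ≈ 76.5 m.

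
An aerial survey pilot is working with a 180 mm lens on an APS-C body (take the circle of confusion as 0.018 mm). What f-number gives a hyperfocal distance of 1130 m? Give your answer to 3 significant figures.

f/1.59

Rearrange H = f²/(N·c) + f for N: N = f² / ((H − f)·c).
N = 180² / ((1130000 − 180) × 0.018) = 32400 / 20337 ≈ 1.59.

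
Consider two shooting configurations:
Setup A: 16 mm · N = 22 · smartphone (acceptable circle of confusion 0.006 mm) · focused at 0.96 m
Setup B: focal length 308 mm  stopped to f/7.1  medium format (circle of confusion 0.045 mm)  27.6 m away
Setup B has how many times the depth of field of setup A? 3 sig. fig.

Setup A: H = 16²/(22×0.006) + 16 ≈ 1955.4 mm; DoF = Df − Dn = 1870.4 − 645.7 ≈ 1224.7 mm.
Setup B: H = 308²/(7.1×0.045) + 308 ≈ 297221.9 mm; DoF = Df − Dn = 30393.8 − 25276.6 ≈ 5117.2 mm.
Ratio = 5117.2 / 1224.7 ≈ 4.18.

4.18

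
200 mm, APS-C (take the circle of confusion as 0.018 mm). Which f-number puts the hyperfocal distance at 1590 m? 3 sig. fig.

Rearrange H = f²/(N·c) + f for N: N = f² / ((H − f)·c).
N = 200² / ((1590000 − 200) × 0.018) = 40000 / 28616 ≈ 1.40.

f/1.40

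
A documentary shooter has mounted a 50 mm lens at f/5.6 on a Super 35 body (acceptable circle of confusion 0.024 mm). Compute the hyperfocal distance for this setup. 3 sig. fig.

18.7 m

Hyperfocal distance H = f²/(N·c) + f = 50²/(5.6 × 0.024) + 50 = 2500/0.1344 + 50 ≈ 18651.2 mm ≈ 18.7 m.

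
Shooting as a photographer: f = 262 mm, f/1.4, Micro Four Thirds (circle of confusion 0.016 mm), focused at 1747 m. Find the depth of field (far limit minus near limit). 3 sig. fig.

2950 m

Hyperfocal distance H = f²/(N·c) + f = 262²/(1.4 × 0.016) + 262 = 68644/0.0224 + 262 ≈ 3064726.3 mm ≈ 3065 m.
Near limit Dn = s·(H − f)/(H + s − 2f) = 1747000 × (3064726.3 − 262) / (3064726.3 + 1747000 − 2 × 262) = 1747000 × 3064464.3 / 4811202.3 ≈ 1112740 mm.
Far limit Df = s·(H − f)/(H − s) = 1747000 × (3064726.3 − 262) / (3064726.3 − 1747000) = 1747000 × 3064464.3 / 1317726.3 ≈ 4062770 mm.
Depth of field = Df − Dn = 4062770 − 1112740 ≈ 2950030 mm ≈ 2950 m.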